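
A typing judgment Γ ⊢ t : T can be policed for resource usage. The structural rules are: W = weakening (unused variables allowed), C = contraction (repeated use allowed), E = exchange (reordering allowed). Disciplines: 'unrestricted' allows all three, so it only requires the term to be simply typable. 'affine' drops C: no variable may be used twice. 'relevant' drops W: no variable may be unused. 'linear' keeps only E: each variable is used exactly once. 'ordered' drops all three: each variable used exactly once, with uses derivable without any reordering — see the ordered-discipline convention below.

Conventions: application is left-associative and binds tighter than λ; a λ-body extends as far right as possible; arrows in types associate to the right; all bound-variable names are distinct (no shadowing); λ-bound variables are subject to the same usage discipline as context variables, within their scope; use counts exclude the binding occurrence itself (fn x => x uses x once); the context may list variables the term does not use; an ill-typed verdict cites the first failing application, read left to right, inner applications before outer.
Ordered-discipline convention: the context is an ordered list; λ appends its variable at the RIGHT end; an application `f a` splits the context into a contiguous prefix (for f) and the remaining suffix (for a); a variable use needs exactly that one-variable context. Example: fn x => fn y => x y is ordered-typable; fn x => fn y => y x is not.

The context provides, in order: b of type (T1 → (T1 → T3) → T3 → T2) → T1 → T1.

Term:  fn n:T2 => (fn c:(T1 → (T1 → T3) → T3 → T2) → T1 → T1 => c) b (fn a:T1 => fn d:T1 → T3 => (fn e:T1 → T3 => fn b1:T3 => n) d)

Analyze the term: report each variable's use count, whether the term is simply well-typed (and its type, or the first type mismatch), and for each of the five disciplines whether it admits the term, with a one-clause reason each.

use counts: b ×1, n (λ-bound) ×1, c (λ-bound) ×1, a (λ-bound) ×0, d (λ-bound) ×1, e (λ-bound) ×0, b1 (λ-bound) ×0
uses in reading order: c, b, n, d
typing: well-typed — term : T2 → T1 → T1
ordered: ✗, a, e, b1 never used (weakening)
linear: ✗, a, e, b1 never used (weakening)
affine: ✓, none of b, n, c, a, d, e, b1 used more than once
relevant: ✗, a, e, b1 never used (weakening)
unrestricted: ✓, well-typed at T2 → T1 → T1; no restrictions here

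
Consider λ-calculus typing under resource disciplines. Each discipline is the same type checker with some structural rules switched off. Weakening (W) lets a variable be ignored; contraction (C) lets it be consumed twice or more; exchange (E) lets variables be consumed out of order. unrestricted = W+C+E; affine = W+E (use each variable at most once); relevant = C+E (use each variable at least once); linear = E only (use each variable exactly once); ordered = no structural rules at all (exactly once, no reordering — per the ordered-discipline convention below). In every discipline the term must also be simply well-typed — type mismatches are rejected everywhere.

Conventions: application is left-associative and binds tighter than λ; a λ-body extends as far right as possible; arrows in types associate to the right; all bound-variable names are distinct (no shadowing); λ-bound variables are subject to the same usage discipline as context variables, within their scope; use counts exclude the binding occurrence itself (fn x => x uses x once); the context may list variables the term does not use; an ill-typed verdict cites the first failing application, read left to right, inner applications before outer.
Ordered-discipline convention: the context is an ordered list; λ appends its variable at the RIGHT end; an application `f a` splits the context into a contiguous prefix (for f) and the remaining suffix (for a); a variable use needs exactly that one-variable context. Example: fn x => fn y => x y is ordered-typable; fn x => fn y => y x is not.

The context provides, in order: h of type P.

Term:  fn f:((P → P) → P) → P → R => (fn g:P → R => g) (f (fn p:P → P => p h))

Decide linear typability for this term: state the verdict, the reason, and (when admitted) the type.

yes — exactly-once usage across h, f, g, p; term : (((P → P) → P) → P → R) → P → R
variable uses: h=1, f [bound]=1, g [bound]=1, p [bound]=1
left-to-right use order: g, f, p, h
typing: well-typed at (((P → P) → P) → P → R) → P → R
per-discipline verdicts: ordered ✗ | linear ✓ | affine ✓ | relevant ✓ | unrestricted ✓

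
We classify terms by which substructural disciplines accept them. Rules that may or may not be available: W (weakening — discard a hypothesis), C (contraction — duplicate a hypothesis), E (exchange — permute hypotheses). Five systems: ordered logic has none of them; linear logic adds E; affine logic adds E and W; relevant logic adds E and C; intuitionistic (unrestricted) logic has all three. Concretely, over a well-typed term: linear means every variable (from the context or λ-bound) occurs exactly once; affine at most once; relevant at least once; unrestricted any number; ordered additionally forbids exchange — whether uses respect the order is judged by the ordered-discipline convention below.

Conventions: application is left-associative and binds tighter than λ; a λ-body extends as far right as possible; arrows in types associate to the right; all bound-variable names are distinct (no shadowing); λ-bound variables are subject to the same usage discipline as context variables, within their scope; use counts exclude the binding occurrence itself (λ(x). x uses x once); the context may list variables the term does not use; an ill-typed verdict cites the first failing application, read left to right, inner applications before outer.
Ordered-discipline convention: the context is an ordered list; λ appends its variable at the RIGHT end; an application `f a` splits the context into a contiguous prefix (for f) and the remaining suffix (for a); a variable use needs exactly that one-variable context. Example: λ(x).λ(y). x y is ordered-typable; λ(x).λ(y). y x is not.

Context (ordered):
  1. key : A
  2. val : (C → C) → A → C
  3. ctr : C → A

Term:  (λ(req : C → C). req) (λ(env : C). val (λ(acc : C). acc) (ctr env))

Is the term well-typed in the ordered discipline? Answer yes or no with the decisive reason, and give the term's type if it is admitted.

no — needs weakening: key unused
counts: key: 0×; val: 1×; ctr: 1×; req (bound): 1×; env (bound): 1×; acc (bound): 1×
order of uses: req, val, acc, ctr, env
typing: well-typed at C → C
summary: ordered ✗, linear ✗, affine ✓, relevant ✗, unrestricted ✓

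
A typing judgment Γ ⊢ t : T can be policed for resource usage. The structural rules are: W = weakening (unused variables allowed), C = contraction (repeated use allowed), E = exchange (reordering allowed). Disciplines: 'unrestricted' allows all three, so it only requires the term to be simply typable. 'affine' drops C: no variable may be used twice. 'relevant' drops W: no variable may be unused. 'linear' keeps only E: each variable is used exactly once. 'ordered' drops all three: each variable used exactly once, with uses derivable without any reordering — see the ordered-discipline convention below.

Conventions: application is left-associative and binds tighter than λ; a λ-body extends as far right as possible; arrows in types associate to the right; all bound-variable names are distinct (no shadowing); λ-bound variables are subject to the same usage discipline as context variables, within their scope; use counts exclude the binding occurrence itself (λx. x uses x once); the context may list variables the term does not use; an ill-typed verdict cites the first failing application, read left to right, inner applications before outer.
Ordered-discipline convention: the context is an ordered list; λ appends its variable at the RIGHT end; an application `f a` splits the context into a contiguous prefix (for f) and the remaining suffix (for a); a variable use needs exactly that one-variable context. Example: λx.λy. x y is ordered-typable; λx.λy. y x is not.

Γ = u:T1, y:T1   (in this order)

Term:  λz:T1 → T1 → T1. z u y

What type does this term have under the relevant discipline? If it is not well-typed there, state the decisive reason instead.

term : (T1 → T1 → T1) → T1
use counts: u=1; y=1; z (λ-bound)=1
use order (left to right): z, u, y
typing: the term checks, with type (T1 → T1 → T1) → T1
summary: ordered ✗, linear ✓, affine ✓, relevant ✓, unrestricted ✓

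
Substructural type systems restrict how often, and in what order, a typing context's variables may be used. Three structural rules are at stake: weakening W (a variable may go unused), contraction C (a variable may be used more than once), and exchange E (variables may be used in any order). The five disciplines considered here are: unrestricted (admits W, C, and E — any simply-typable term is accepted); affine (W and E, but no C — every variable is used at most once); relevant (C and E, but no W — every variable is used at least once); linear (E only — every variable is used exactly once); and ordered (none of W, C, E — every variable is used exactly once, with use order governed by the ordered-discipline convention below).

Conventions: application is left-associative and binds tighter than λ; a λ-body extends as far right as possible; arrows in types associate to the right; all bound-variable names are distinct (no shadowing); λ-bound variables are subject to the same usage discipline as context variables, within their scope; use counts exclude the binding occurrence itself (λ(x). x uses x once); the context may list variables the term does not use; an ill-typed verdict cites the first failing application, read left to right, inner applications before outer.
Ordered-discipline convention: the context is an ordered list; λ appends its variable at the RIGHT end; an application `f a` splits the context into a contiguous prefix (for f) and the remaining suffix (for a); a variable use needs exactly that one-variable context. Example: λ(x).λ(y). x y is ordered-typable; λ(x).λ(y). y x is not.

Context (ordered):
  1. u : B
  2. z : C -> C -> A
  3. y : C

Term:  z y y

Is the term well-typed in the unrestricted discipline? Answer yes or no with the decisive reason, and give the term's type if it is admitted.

yes — typability at A is all that's needed; term : A
variable uses: u: 0; z: 1; y: 2
uses in reading order: z, y, y
typing: well-typed at A
per-discipline verdicts: ordered ✗ · linear ✗ · affine ✗ · relevant ✗ · unrestricted ✓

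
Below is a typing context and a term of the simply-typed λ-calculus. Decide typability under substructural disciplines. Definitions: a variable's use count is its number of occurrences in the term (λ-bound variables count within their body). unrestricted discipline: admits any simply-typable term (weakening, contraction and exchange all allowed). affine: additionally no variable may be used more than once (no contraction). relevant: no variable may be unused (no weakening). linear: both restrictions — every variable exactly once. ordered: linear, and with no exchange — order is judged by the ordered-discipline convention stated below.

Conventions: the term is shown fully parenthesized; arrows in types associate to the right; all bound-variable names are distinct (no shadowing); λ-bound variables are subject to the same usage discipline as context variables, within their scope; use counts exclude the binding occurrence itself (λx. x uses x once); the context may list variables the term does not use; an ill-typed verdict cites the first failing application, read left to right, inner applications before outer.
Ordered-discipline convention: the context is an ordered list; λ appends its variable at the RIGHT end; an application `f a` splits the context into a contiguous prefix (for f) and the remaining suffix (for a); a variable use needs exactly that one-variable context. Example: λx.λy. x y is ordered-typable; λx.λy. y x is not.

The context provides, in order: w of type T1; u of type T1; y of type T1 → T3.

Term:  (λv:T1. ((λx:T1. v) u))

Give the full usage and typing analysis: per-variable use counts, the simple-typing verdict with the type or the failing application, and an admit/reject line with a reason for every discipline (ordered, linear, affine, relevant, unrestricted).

variable uses: w=0; u=1; y=0; v [bound]=1; x [bound]=0
left-to-right use order: v, u
typing: well-typed — term : T1 → T1
ordered: ✗ — needs weakening: w, y, x unused
linear: ✗ — needs weakening: w, y, x unused
affine: ✓ — none of w, u, y, v, x used more than once
relevant: ✗ — needs weakening: w, y, x unused
unrestricted: ✓ — well-typed at T1 → T1; no restrictions here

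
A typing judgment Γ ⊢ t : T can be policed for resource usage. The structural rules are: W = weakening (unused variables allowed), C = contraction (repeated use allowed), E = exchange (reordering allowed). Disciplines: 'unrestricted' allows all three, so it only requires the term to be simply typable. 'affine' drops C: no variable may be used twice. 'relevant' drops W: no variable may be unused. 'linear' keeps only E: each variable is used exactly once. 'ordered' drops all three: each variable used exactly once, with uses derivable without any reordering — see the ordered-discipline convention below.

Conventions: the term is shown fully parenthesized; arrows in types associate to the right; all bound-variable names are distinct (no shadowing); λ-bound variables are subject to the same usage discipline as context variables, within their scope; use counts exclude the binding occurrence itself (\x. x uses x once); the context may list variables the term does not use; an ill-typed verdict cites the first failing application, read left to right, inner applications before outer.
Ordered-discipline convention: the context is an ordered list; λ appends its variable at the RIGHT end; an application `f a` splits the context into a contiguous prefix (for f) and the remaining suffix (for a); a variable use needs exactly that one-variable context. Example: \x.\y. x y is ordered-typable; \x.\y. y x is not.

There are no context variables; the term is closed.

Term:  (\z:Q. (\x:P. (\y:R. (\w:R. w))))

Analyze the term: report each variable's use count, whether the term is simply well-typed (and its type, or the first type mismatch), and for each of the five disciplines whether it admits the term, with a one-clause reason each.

usage: z [bound]=0, x [bound]=0, y [bound]=0, w [bound]=1
uses in reading order: w
typing: the term checks, with type Q -> P -> R -> R -> R
ordered: ✗, unused: z, x, y — weakening required
linear: ✗, unused: z, x, y — weakening required
affine: ✓, none of z, x, y, w used more than once
relevant: ✗, unused: z, x, y — weakening required
unrestricted: ✓, simply typable at Q -> P -> R -> R -> R; W, C, E all held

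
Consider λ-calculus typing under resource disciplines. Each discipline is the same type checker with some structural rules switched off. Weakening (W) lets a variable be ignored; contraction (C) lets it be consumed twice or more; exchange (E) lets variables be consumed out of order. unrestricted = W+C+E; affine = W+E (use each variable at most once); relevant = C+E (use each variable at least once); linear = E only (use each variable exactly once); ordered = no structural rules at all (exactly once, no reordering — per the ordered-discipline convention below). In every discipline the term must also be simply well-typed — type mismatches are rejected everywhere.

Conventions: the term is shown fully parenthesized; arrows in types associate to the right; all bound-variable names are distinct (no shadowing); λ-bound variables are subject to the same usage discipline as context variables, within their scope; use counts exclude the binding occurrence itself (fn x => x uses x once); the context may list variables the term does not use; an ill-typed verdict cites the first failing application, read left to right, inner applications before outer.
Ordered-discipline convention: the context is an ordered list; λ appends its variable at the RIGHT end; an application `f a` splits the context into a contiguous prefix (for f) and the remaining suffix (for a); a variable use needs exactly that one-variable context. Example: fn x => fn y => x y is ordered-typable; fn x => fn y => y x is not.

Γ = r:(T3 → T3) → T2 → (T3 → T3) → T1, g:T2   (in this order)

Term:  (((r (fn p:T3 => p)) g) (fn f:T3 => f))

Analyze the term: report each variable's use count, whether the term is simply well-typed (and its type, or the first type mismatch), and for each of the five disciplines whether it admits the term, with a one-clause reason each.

usage: r: 1×, g: 1×, p (bound): 1×, f (bound): 1×
uses in reading order: r, p, g, f
typing: well-typed — term : T1
ordered: ✓ — r, g, p, f once each; derivable with no W/C/E
linear: ✓ — exactly-once usage across r, g, p, f
affine: ✓ — none of r, g, p, f used more than once
relevant: ✓ — at least one use each (r, g, p, f)
unrestricted: ✓ — typability at T1 is all that's needed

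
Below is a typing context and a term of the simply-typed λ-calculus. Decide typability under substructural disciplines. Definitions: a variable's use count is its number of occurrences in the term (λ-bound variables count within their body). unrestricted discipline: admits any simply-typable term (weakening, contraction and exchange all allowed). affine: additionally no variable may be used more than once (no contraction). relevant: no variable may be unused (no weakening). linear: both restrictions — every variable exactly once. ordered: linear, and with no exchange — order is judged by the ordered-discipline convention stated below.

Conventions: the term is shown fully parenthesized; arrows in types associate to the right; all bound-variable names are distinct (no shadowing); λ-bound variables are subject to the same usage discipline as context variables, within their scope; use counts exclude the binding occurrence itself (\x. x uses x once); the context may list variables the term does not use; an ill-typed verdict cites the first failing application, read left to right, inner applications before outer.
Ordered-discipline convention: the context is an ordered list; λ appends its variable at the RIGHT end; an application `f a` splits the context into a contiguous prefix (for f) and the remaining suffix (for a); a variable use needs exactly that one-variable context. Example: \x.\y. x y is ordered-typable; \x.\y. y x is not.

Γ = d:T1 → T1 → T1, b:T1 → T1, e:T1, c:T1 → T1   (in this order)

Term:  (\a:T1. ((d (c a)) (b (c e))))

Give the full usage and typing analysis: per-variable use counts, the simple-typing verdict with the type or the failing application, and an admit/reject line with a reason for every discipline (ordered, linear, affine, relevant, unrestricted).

variable uses: d: 1, b: 1, e: 1, c: 2, a (λ-bound): 1
left-to-right use order: d, c, a, b, c, e
typing: ✓ — T1 → T1
ordered ✗ (needs contraction — c ×2)
linear ✗ (needs contraction — c ×2)
affine ✗ (needs contraction — c ×2)
relevant ✓ (none of d, b, e, c, a goes unused)
unrestricted ✓ (typability at T1 → T1 is all that's needed)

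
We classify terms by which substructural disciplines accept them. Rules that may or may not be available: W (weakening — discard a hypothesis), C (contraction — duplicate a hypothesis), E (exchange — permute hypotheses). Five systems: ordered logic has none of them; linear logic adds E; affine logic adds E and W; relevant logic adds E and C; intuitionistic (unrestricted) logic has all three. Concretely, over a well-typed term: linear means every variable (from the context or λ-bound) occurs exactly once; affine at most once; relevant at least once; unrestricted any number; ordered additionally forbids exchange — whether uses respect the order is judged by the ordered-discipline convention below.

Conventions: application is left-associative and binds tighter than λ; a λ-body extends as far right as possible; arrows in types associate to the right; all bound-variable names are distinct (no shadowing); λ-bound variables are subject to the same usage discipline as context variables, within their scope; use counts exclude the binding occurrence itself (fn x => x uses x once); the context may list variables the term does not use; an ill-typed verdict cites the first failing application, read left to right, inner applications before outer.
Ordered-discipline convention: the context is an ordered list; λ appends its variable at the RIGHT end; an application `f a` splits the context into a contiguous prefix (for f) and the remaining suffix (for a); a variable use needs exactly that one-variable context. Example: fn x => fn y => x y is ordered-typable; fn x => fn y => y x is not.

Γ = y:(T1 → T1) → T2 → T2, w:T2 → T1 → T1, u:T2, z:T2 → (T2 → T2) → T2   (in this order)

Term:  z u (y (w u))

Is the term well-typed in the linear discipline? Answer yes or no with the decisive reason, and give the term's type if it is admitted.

no — uses contraction: u ×2
usage: y: 1×; w: 1×; u: 2×; z: 1×
left-to-right use order: z, u, y, w, u
typing: the term checks, with type T2
across the five disciplines: ordered ✗ · linear ✗ · affine ✗ · relevant ✓ · unrestricted ✓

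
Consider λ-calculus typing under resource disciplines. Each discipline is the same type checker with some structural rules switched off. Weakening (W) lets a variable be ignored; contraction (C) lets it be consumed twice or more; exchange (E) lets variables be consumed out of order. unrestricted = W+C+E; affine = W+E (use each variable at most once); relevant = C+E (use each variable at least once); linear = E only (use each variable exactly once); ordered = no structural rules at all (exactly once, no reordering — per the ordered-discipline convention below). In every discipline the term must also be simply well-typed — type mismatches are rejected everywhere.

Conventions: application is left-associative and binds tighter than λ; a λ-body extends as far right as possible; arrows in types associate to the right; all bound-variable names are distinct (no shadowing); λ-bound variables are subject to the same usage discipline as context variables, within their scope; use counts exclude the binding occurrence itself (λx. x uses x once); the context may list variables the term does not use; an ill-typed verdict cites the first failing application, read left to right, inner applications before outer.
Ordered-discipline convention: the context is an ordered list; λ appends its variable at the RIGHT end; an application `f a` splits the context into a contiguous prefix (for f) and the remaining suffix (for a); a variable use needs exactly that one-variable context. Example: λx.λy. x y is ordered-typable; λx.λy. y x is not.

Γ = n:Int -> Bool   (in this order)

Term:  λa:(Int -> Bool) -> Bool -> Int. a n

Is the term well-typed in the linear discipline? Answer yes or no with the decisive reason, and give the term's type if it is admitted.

yes — single use per variable (n, a); term : ((Int -> Bool) -> Bool -> Int) -> Bool -> Int
variable uses: n: 1, a (λ-bound): 1
left-to-right use order: a, n
typing: the term checks, with type ((Int -> Bool) -> Bool -> Int) -> Bool -> Int
per-discipline verdicts: ordered ✗; linear ✓; affine ✓; relevant ✓; unrestricted ✓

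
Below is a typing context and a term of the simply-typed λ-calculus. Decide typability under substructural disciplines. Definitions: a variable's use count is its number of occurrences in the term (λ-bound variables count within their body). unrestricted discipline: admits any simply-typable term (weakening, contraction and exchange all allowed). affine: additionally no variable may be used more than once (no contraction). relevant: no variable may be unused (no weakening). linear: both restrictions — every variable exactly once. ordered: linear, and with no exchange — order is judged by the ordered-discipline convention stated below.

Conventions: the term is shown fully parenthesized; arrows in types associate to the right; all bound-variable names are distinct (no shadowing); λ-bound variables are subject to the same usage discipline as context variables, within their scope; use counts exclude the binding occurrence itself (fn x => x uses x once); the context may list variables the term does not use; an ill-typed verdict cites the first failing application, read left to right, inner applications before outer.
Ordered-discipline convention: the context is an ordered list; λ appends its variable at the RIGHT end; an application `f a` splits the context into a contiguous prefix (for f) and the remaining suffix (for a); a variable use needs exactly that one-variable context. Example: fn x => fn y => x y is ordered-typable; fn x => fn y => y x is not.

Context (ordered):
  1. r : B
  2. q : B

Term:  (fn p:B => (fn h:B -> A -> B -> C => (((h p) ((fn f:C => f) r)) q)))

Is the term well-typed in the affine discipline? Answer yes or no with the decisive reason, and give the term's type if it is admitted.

no — fails simple typing
variable uses: r=1, q=1, p [bound]=1, h [bound]=1, f [bound]=1
use order (left to right): h, p, f, r, q
typing: ill-typed: an application expects C but receives B
per-discipline verdicts: ordered ✗ | linear ✗ | affine ✗ | relevant ✗ | unrestricted ✗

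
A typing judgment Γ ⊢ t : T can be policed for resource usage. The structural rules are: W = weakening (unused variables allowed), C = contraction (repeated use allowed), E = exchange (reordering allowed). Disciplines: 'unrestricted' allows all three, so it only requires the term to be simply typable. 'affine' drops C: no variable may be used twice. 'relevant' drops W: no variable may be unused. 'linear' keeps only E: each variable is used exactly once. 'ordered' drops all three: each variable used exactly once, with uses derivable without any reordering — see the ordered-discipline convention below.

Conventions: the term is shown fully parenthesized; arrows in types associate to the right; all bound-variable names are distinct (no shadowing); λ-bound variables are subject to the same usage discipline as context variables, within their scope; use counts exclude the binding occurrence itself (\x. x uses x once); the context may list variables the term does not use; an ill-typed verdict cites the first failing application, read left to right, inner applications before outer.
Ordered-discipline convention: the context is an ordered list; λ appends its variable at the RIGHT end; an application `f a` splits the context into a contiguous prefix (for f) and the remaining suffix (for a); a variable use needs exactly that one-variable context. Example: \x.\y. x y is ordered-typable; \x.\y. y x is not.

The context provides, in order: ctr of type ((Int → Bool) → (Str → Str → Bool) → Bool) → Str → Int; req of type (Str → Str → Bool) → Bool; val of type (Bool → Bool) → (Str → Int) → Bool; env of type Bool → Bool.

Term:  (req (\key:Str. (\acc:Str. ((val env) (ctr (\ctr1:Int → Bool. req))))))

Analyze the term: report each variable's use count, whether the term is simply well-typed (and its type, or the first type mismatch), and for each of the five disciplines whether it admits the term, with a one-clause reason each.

counts: ctr ×1, req ×2, val ×1, env ×1, key [bound] ×0, acc [bound] ×0, ctr1 [bound] ×0
uses in reading order: req, val, env, ctr, req
typing: ✓ — Bool
ordered: ✗ — uses contraction: req ×2; key, acc, ctr1 never used (weakening)
linear: ✗ — uses contraction: req ×2; key, acc, ctr1 never used (weakening)
affine: ✗ — uses contraction: req ×2
relevant: ✗ — key, acc, ctr1 never used (weakening)
unrestricted: ✓ — simply typable at Bool; W, C, E all held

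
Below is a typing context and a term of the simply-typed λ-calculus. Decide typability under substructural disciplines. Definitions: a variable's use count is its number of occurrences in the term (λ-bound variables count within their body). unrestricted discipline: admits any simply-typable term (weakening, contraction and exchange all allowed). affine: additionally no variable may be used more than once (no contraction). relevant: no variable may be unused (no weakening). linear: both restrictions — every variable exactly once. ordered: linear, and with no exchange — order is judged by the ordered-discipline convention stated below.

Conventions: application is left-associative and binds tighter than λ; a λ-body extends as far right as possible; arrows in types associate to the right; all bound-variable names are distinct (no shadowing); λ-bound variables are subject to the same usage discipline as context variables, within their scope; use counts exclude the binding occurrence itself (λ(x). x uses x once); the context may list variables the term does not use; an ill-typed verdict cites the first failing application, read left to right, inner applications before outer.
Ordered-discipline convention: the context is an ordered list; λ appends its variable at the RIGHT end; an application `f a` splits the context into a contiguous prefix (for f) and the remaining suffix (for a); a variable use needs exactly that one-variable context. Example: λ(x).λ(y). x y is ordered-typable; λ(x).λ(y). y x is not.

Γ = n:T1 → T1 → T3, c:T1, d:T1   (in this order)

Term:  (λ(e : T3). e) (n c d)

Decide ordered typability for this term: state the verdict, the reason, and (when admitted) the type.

yes — single-use (n, c, d, e), ordered derivation ok; term : T3
use counts: n ×1, c ×1, d ×1, e [bound] ×1
left-to-right use order: e, n, c, d
typing: well-typed at T3
per-discipline verdicts: ordered ✓ | linear ✓ | affine ✓ | relevant ✓ | unrestricted ✓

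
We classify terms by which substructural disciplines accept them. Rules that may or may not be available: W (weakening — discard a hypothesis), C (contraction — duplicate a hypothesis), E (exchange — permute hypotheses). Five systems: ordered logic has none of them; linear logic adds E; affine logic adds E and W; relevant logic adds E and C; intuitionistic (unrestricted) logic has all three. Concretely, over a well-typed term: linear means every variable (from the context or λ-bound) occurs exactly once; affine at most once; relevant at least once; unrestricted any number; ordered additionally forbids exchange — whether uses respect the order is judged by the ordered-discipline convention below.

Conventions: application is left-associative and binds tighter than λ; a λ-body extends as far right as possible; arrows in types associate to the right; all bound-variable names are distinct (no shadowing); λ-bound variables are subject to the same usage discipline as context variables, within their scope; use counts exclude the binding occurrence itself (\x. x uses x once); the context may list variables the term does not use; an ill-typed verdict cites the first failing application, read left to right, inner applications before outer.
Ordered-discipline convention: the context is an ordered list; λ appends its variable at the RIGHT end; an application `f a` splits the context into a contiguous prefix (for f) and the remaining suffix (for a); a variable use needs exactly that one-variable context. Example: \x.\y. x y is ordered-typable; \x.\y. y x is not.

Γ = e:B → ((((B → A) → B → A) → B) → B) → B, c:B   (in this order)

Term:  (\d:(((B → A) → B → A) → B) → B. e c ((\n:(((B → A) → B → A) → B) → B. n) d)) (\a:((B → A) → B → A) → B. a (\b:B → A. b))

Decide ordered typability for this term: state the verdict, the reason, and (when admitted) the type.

yes — one use each (e, c, d, n, a, b); ordered split holds; term : B
variable uses: e: 1×, c: 1×, d (bound): 1×, n (bound): 1×, a (bound): 1×, b (bound): 1×
use order (left to right): e, c, n, d, a, b
typing: well-typed at B
across the five disciplines: ordered ✓, linear ✓, affine ✓, relevant ✓, unrestricted ✓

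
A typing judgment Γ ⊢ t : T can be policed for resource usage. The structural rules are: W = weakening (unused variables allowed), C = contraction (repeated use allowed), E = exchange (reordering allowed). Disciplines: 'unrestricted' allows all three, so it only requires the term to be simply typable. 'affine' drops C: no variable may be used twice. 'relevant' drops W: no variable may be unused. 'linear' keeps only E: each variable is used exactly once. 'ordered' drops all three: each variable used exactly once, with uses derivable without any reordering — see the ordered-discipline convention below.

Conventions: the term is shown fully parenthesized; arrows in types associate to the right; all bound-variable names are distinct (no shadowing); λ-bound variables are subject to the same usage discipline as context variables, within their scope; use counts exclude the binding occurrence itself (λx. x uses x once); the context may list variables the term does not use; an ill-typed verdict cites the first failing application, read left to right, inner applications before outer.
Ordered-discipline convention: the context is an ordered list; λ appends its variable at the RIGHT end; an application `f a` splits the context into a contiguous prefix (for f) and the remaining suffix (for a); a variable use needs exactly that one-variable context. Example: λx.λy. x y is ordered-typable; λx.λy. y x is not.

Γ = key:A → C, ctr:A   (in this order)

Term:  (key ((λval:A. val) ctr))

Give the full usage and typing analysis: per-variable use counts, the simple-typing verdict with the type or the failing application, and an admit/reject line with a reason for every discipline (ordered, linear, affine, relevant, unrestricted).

counts: key=1, ctr=1, val (λ-bound)=1
left-to-right use order: key, val, ctr
typing: well-typed — term : C
ordered: ✓ — key, ctr, val once each; derivable with no W/C/E
linear: ✓ — each of key, ctr, val used exactly once
affine: ✓ — no duplicate uses among key, ctr, val
relevant: ✓ — at least one use each (key, ctr, val)
unrestricted: ✓ — type-checks (C) and nothing is barred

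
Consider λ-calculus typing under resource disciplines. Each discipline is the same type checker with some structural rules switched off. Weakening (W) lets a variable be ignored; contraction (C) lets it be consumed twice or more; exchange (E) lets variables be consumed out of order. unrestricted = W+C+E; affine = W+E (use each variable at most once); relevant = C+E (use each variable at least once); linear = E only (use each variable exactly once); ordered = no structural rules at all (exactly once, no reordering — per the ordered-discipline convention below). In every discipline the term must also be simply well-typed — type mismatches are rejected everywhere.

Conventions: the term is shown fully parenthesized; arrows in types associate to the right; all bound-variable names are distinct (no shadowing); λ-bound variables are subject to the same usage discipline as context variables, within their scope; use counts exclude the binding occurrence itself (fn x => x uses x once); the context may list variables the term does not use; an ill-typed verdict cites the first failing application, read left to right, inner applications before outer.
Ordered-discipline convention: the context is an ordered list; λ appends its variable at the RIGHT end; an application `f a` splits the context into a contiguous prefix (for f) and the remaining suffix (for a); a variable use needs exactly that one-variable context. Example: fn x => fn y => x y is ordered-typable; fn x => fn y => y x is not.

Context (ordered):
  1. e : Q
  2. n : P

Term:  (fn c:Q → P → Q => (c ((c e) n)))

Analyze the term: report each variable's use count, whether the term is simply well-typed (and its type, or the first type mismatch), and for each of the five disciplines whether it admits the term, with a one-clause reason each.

usage: e=1; n=1; c (λ-bound)=2
left-to-right use order: c, c, e, n
typing: the term checks, with type (Q → P → Q) → P → Q
ordered: ✗, repeated use of c ×2
linear: ✗, repeated use of c ×2
affine: ✗, repeated use of c ×2
relevant: ✓, none of e, n, c goes unused
unrestricted: ✓, well-typed at (Q → P → Q) → P → Q; no restrictions here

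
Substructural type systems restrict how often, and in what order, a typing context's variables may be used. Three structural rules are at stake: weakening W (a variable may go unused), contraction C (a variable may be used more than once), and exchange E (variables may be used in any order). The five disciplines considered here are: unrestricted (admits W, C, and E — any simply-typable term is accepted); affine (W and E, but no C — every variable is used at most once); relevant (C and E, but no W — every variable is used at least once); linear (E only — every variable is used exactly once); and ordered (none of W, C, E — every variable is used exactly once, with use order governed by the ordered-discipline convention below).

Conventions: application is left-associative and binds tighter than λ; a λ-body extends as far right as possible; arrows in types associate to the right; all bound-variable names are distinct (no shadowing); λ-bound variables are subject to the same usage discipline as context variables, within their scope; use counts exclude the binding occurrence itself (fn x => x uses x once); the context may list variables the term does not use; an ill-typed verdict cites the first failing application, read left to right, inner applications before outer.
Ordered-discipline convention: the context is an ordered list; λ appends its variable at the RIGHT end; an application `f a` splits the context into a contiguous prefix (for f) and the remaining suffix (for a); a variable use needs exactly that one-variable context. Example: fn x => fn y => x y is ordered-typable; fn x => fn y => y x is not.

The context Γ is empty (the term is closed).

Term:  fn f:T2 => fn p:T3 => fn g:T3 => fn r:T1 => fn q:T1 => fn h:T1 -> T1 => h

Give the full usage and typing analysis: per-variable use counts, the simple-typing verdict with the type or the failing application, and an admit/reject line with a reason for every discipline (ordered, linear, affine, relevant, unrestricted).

variable uses: f (bound) ×0; p (bound) ×0; g (bound) ×0; r (bound) ×0; q (bound) ×0; h (bound) ×1
use order (left to right): h
typing: well-typed — term : T2 -> T3 -> T3 -> T1 -> T1 -> (T1 -> T1) -> T1 -> T1
ordered ✗ (f, p, g, r, q left unused)
linear ✗ (f, p, g, r, q left unused)
affine ✓ (f, p, g, r, q, h: no repeats, contraction unneeded)
relevant ✗ (f, p, g, r, q left unused)
unrestricted ✓ (well-typed at T2 -> T3 -> T3 -> T1 -> T1 -> (T1 -> T1) -> T1 -> T1; no restrictions here)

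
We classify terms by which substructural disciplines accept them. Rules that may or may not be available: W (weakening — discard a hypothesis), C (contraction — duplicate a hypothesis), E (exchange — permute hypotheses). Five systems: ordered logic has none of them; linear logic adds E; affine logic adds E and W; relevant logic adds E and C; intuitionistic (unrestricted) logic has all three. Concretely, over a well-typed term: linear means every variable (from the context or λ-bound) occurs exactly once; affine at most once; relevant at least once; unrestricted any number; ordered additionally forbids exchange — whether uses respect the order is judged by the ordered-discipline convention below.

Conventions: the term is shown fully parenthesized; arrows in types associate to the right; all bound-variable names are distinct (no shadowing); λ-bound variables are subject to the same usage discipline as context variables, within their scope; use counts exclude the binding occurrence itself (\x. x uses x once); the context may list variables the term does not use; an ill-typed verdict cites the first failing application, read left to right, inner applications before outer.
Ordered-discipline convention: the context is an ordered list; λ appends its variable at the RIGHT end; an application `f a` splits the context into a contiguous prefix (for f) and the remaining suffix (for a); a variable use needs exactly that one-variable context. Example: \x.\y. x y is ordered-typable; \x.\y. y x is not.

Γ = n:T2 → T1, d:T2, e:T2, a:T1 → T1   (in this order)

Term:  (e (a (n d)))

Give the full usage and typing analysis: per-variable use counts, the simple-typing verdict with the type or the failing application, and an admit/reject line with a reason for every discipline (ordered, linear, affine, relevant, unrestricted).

usage: n=1, d=1, e=1, a=1
use order (left to right): e, a, n, d
typing: ill-typed: applying a non-function (T2)
ordered: ✗ — a type mismatch blocks all five
linear: ✗ — the type mismatch rejects it
affine: ✗ — not simply typable
relevant: ✗ — fails simple typing
unrestricted: ✗ — a type mismatch blocks all five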